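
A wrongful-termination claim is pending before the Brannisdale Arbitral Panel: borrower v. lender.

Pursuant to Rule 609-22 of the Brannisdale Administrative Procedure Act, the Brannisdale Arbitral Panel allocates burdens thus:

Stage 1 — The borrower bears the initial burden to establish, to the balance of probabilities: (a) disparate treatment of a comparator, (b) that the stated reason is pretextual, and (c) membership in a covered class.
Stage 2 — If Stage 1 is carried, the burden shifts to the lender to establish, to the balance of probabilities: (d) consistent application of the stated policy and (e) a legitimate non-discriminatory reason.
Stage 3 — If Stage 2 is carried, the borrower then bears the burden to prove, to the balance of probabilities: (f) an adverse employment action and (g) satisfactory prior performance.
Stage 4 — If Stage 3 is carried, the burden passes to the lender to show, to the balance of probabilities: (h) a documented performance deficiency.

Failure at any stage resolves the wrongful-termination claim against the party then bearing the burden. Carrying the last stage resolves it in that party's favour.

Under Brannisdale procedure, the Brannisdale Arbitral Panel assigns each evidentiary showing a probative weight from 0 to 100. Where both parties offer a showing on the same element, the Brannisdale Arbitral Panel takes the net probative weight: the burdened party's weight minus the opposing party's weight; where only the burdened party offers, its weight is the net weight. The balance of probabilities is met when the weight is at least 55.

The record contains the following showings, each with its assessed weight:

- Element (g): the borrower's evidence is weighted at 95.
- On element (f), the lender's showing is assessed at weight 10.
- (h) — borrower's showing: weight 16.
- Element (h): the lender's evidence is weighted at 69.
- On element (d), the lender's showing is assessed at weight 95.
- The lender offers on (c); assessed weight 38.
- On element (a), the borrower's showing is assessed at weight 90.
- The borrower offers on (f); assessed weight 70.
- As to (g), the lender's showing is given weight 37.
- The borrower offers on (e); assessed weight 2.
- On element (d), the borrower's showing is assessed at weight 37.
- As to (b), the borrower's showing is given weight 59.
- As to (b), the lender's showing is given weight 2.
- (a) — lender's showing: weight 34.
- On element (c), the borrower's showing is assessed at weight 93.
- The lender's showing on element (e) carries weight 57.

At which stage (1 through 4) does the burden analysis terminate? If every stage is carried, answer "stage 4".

stage 4

Stage 1 (borrower, the balance of probabilities, weight is at least 55): (a) net 90−34=56 ≥ 55 — meets; (b) net 59−2=57 ≥ 55 — meets; (c) net 93−38=55 ≥ 55 — meets.
  All elements met. The burden passes to the lender.
Stage 2 (lender, the balance of probabilities, weight is at least 55): (d) net 95−37=58 ≥ 55 — meets; (e) net 57−2=55 ≥ 55 — meets.
  All elements met. The burden passes to the borrower.
Stage 3 (borrower, the balance of probabilities, weight is at least 55): (f) net 70−10=60 ≥ 55 — meets; (g) net 95−37=58 ≥ 55 — meets.
  Stage 3 carried; the burden shifts to the lender.
Stage 4 (lender, the balance of probabilities, weight is at least 55): (h) net 69−16=53 < 55 — fails.
  Stage 4 not carried; the lender fails its burden.
So the borrower prevails.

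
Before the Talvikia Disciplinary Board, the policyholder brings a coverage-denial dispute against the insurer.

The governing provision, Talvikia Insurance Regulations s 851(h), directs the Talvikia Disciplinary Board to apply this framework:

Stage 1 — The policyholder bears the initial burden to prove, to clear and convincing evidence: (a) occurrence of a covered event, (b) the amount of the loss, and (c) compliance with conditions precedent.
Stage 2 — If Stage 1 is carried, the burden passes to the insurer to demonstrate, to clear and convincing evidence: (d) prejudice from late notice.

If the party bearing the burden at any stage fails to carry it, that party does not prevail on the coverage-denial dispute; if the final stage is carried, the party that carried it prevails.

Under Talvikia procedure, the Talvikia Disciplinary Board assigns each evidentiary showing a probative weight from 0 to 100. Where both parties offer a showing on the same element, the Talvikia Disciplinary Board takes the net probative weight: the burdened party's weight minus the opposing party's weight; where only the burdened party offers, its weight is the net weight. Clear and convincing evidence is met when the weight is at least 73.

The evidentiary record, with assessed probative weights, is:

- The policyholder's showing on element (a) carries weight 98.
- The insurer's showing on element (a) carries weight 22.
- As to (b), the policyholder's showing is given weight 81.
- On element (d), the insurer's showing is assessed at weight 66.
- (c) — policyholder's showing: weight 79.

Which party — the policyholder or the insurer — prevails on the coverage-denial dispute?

At Stage 1 the policyholder must meet clear and convincing evidence (weight is at least 73): on (a) the weight is 98 less the opposing 22 gives net 76, which does reach 73, so (a) meets the standard; on (b) the weight is 81, ≥ 73, so (b) meets the standard; on (c) the weight is 79, ≥ 73, so (c) meets the standard.
  Stage 1 carried; the burden shifts to the insurer.
At Stage 2 the insurer must meet clear and convincing evidence (weight is at least 73): on (d) the weight is 66, < 73, so (d) does not meet the standard.
  The insurer does not carry Stage 2.
The policyholder prevails.

policyholder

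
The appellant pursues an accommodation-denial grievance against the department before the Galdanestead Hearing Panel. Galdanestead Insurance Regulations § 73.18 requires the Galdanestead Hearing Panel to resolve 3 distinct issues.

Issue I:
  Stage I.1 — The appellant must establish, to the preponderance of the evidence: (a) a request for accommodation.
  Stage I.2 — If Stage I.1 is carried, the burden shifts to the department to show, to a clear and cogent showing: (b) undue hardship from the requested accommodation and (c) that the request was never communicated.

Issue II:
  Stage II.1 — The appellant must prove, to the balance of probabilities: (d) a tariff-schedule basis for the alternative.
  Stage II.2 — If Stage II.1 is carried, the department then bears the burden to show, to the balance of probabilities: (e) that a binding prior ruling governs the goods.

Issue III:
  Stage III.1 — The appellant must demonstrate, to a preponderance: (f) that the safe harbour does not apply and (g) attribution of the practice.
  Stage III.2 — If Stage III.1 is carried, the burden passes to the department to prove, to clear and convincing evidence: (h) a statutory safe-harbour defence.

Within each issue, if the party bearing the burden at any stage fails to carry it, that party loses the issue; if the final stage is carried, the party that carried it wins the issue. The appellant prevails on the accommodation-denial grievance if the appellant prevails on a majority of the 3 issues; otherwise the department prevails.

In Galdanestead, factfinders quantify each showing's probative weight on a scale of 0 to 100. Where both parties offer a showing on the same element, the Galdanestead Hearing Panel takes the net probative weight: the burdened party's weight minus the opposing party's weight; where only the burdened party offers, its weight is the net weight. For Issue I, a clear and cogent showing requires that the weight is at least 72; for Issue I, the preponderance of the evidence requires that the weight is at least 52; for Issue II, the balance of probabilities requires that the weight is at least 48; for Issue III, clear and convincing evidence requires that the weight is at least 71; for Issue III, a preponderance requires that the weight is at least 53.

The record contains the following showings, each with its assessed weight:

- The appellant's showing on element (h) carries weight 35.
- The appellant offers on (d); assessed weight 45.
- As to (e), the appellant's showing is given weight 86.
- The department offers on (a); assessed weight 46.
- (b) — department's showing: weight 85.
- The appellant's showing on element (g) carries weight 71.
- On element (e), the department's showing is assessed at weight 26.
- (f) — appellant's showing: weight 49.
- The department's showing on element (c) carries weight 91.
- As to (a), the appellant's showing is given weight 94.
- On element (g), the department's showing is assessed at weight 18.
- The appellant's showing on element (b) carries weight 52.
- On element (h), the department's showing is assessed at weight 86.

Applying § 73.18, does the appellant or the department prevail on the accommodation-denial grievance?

— Issue I —
Stage I.1 — burden on appellant; standard: the preponderance of the evidence (weight is at least 52).
    (a): 94 − 46 = 48 < 52 [not met]
  Not every element is met, so the appellant fails to carry Stage I.1.
The analysis ends at Stage I.1; the department prevails on this issue.
— Issue II —
At Stage II.1 the appellant must meet the balance of probabilities (weight is at least 48): on (d) the weight is 45, which does not reach 48, so (d) does not meet the standard.
  Stage II.1 not carried; the appellant fails its burden.
The analysis ends at Stage II.1; the department prevails on this issue.
— Issue III —
At Stage III.1 the appellant must meet a preponderance (weight is at least 53): on (f) the weight is 49, < 53, so (f) does not meet the standard; on (g) the weight is 71 less the opposing 18 gives net 53, ≥ 53, so (g) meets the standard.
  The appellant does not carry Stage III.1.
So the department prevails on this issue.
Per-issue: Issue I → department; Issue II → department; Issue III → department. The appellant must prevail on a majority of issues; overall, the department prevails.

department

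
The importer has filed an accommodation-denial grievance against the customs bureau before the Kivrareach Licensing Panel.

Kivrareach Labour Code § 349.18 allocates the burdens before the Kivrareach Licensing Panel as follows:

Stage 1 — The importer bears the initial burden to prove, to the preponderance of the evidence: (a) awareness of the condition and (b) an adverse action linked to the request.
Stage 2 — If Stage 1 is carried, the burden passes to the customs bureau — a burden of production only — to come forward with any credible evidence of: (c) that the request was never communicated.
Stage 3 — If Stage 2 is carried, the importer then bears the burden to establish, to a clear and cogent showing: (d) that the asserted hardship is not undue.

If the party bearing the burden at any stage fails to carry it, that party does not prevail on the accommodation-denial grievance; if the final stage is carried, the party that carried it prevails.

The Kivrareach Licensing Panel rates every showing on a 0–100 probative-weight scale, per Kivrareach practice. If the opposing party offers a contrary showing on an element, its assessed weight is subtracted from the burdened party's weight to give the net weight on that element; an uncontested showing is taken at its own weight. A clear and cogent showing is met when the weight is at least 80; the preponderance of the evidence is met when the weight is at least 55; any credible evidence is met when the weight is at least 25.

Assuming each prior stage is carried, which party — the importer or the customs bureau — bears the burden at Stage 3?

importer

Stage 3's rule assigns the burden to the importer (to a clear and cogent showing).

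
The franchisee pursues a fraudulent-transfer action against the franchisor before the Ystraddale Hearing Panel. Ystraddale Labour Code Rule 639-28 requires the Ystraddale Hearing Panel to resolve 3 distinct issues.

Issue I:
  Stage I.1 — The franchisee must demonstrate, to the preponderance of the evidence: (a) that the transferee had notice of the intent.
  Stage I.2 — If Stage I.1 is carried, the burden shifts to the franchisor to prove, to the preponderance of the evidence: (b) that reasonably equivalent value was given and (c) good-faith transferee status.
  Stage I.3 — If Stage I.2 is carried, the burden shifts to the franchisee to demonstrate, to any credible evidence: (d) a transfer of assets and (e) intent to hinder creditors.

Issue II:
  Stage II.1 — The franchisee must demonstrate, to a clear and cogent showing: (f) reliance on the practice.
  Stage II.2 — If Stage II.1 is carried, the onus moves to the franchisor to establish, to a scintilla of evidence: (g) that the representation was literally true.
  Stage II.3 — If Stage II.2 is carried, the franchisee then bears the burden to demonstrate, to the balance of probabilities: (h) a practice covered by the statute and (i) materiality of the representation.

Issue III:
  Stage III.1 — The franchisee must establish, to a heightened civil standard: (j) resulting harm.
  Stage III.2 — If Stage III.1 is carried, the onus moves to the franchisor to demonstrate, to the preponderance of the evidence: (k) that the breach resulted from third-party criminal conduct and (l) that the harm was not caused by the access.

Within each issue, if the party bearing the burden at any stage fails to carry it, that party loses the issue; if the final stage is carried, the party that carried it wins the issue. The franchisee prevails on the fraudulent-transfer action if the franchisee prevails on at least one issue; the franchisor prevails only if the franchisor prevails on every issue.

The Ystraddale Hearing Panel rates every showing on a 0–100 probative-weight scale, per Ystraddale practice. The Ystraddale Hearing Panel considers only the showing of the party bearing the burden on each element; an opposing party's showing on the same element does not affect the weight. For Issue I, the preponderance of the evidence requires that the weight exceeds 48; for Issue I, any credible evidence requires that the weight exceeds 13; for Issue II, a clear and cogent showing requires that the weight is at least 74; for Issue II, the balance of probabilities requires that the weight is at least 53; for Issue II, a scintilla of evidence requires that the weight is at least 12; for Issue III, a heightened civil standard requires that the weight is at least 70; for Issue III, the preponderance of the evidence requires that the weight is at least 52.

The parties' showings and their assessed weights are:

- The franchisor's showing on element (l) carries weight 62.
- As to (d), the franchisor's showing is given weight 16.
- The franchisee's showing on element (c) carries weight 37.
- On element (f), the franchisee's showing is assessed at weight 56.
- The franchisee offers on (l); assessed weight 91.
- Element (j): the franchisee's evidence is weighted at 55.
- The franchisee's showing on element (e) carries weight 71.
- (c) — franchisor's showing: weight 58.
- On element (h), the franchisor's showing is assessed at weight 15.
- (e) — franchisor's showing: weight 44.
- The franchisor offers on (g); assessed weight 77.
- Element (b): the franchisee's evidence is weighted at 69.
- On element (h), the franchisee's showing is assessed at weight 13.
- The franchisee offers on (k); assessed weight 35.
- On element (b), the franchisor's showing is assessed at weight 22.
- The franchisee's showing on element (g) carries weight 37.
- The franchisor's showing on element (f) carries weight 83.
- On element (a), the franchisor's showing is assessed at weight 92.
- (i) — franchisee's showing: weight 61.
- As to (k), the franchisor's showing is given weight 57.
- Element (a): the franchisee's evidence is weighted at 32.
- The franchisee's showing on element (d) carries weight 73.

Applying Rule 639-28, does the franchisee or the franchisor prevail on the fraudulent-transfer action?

franchisor

— Issue I —
Stage I.1 — burden on franchisee; standard: the preponderance of the evidence (weight exceeds 48).
    (a): 32 (franchisor's 92 disregarded) ≤ 48 [not met]
  Not every element is met, so the franchisee fails to carry Stage I.1.
The franchisor prevails on this issue.
— Issue II —
Stage II.1 — burden on franchisee; standard: a clear and cogent showing (weight is at least 74).
    (f): 56 (franchisor's 83 disregarded) < 74 [not met]
  Not every element is met, so the franchisee fails to carry Stage II.1.
The franchisor prevails on this issue.
— Issue III —
Stage III.1 (franchisee, a heightened civil standard, weight is at least 70): (j) 55 < 70 — fails.
  Stage III.1 not carried; the franchisee fails its burden.
The franchisor prevails on this issue.
Per-issue: Issue I → franchisor; Issue II → franchisor; Issue III → franchisor. The franchisee must prevail on at least one issue; overall, the franchisor prevails.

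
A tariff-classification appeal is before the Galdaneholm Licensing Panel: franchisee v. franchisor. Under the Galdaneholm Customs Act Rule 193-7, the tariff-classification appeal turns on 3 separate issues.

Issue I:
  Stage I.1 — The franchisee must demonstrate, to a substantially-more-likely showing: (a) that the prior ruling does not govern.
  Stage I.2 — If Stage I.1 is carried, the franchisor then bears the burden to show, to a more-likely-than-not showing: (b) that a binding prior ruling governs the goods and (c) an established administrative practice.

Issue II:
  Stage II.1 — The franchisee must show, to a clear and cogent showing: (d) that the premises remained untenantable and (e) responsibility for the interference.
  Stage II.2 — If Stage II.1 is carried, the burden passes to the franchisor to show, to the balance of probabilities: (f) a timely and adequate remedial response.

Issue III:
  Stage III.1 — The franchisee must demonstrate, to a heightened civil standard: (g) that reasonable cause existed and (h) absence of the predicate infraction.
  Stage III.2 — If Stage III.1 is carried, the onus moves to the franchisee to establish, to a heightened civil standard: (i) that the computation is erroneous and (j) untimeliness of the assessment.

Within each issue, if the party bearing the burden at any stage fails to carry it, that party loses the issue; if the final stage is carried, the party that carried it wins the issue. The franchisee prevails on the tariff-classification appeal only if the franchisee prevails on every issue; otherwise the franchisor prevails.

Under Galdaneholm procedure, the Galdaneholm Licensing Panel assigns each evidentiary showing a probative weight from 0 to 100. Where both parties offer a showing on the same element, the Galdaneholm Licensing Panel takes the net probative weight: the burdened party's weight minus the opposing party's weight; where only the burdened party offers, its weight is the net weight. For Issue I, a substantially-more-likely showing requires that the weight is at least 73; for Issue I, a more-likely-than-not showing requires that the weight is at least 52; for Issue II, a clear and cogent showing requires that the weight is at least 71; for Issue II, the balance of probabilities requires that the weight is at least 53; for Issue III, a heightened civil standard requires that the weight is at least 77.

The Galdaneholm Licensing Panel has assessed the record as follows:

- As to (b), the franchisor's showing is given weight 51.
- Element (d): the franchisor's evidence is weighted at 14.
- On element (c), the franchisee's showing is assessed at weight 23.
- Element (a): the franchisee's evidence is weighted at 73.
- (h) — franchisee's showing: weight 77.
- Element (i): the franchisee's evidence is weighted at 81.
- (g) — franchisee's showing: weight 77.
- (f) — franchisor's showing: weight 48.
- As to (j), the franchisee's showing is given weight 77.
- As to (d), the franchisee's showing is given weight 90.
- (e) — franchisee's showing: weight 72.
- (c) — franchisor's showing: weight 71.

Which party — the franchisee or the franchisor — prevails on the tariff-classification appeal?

franchisee

— Issue I —
At Stage I.1 the franchisee must meet a substantially-more-likely showing (weight is at least 73): on (a) the weight is 73, ≥ 73, so (a) meets the standard.
  All elements met. The burden passes to the franchisor.
At Stage I.2 the franchisor must meet a more-likely-than-not showing (weight is at least 52): on (b) the weight is 51, which does not reach 52, so (b) does not meet the standard; on (c) the weight is 71 less the opposing 23 gives net 48, which does not reach 52, so (c) does not meet the standard.
  Not every element is met, so the franchisor fails to carry Stage I.2.
The analysis ends at Stage I.2; the franchisee prevails on this issue.
— Issue II —
Stage II.1 — burden on franchisee; standard: a clear and cogent showing (weight is at least 71).
    (d): 90 − 14 = 76 ≥ 71 [met]
    (e): 72 ≥ 71 [met]
  Stage II.1 is satisfied; the onus moves to the franchisor.
Stage II.2 — burden on franchisor; standard: the balance of probabilities (weight is at least 53).
    (f): 48 < 53 [not met]
  Stage II.2 not carried; the franchisor fails its burden.
The franchisee prevails on this issue.
— Issue III —
Stage III.1 (franchisee, a heightened civil standard, weight is at least 77): (g) 77 ≥ 77 — meets; (h) 77 ≥ 77 — meets.
  All elements met. The franchisee retains the burden for Stage III.2.
Stage III.2 (franchisee, a heightened civil standard, weight is at least 77): (i) 81 ≥ 77 — meets; (j) 77 ≥ 77 — meets.
  All elements met at the final stage.
All stages carried — the franchisee prevails on this issue.
Per-issue: Issue I → franchisee; Issue II → franchisee; Issue III → franchisee. The franchisee must prevail on every issue; overall, the franchisee prevails.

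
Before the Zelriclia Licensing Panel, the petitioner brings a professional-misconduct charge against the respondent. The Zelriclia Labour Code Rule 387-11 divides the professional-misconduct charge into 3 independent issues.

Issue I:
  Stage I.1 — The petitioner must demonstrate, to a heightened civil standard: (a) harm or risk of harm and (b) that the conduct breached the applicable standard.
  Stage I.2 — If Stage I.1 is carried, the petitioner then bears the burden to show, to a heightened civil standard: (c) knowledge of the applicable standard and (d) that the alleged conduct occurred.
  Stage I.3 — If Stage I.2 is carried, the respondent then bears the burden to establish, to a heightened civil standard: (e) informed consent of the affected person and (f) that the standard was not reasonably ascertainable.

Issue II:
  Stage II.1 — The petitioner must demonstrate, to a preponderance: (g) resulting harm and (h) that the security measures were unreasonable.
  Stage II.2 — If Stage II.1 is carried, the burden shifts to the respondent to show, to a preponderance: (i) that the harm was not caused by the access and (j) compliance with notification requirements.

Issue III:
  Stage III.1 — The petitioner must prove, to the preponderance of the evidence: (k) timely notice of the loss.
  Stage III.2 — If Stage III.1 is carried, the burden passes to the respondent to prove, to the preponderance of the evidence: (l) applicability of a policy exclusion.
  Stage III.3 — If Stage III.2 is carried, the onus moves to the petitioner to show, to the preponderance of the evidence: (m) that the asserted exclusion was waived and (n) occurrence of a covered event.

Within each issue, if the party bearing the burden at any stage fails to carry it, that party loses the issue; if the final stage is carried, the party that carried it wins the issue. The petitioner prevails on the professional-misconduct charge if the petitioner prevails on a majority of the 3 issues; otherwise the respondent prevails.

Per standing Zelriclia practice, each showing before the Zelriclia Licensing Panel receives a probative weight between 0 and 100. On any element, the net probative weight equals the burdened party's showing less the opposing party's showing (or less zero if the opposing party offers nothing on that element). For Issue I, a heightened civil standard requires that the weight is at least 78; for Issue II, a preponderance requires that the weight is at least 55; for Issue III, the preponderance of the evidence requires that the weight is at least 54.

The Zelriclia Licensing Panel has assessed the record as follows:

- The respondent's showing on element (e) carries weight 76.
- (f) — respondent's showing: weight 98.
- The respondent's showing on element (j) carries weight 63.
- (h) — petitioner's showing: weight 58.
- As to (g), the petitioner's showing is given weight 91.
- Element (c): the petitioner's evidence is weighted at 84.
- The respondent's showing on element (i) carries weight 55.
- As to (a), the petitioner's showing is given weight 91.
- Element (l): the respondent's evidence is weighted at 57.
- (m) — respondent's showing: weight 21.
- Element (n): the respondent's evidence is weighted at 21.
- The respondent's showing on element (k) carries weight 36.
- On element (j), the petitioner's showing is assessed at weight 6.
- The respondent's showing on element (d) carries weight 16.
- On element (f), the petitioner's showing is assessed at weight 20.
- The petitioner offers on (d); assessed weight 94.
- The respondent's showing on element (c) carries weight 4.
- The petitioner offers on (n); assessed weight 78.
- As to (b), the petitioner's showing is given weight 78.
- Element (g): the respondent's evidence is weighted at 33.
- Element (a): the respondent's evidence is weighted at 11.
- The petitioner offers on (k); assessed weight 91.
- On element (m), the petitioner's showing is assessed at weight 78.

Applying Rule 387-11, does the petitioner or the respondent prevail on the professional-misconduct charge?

— Issue I —
Stage I.1 — burden on petitioner; standard: a heightened civil standard (weight is at least 78).
    (a): 91 − 11 = 80 ≥ 78 [met]
    (b): 78 ≥ 78 [met]
  Stage I.1 carried; the burden remains with the petitioner.
Stage I.2 — burden on petitioner; standard: a heightened civil standard (weight is at least 78).
    (c): 84 − 4 = 80 ≥ 78 [met]
    (d): 94 − 16 = 78 ≥ 78 [met]
  Stage I.2 carried; the burden shifts to the respondent.
Stage I.3 — burden on respondent; standard: a heightened civil standard (weight is at least 78).
    (e): 76 < 78 [not met]
    (f): 98 − 20 = 78 ≥ 78 [met]
  The respondent does not carry Stage I.3.
So the petitioner prevails on this issue.
— Issue II —
At Stage II.1 the petitioner must meet a preponderance (weight is at least 55): on (g) the weight is 91 less the opposing 33 gives net 58, ≥ 55, so (g) meets the standard; on (h) the weight is 58, ≥ 55, so (h) meets the standard.
  The petitioner carries Stage II.1; the respondent now bears the burden.
At Stage II.2 the respondent must meet a preponderance (weight is at least 55): on (i) the weight is 55, which does reach 55, so (i) meets the standard; on (j) the weight is 63 less the opposing 6 gives net 57, ≥ 55, so (j) meets the standard.
  Stage II.2 carried; the final stage is satisfied.
Every stage carried; the respondent prevails on this issue.
— Issue III —
Stage III.1 (petitioner, the preponderance of the evidence, weight is at least 54): (k) net 91−36=55 ≥ 54 — meets.
  Stage III.1 carried; the burden shifts to the respondent.
Stage III.2 (respondent, the preponderance of the evidence, weight is at least 54): (l) 57 ≥ 54 — meets.
  Stage III.2 carried; the burden shifts to the petitioner.
Stage III.3 (petitioner, the preponderance of the evidence, weight is at least 54): (m) net 78−21=57 ≥ 54 — meets; (n) net 78−21=57 ≥ 54 — meets.
  Stage III.3 carried; the final stage is satisfied.
Every stage carried; the petitioner prevails on this issue.
Per-issue: Issue I → petitioner; Issue II → respondent; Issue III → petitioner. The petitioner must prevail on a majority of issues; overall, the petitioner prevails.

petitioner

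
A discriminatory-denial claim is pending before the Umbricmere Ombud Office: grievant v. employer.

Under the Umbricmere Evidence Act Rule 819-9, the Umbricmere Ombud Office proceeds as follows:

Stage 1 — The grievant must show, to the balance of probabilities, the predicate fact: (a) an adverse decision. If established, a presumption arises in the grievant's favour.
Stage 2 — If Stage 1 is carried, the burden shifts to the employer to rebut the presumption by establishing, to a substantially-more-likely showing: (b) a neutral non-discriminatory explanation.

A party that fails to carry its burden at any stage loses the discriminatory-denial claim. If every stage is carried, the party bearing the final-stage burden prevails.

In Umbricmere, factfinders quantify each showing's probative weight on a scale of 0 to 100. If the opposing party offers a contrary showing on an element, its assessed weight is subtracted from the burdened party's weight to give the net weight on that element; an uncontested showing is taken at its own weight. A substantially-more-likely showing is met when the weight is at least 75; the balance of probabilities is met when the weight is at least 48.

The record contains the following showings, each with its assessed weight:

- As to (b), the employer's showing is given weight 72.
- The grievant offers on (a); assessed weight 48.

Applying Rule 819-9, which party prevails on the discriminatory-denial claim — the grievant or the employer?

Stage 1 — burden on grievant; standard: the balance of probabilities (weight is at least 48).
    (a): 48 ≥ 48 [met]
  Stage 1 is satisfied; the onus moves to the employer.
Stage 2 — burden on employer; standard: a substantially-more-likely showing (weight is at least 75).
    (b): 72 < 75 [not met]
  Not every element is met, so the employer fails to carry Stage 2.
The analysis ends at Stage 2; the grievant prevails.

grievant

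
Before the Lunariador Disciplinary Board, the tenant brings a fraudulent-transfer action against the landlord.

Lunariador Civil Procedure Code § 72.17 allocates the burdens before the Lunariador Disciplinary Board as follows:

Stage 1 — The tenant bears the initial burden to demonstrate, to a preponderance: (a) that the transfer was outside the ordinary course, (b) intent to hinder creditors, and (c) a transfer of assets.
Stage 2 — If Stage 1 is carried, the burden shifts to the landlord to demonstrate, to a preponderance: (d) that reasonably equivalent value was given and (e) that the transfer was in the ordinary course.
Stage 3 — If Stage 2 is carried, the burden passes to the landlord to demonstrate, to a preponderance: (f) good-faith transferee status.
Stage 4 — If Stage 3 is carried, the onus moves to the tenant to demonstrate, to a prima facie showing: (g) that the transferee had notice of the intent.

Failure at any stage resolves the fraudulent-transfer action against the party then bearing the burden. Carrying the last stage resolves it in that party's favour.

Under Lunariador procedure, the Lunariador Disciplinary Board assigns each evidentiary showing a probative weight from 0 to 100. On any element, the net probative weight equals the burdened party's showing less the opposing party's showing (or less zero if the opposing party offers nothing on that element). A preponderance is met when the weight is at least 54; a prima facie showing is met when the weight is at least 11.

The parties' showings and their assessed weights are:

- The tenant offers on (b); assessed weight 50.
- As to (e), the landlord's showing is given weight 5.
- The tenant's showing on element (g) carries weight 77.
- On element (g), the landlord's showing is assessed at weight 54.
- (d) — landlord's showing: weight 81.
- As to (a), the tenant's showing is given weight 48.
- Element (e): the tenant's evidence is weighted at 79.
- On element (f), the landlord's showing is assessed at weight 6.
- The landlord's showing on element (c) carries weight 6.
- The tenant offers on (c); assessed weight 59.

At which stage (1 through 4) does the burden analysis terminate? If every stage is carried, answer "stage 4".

stage 1

Stage 1 (tenant, a preponderance, weight is at least 54): (a) 48 < 54 — fails; (b) 50 < 54 — fails; (c) net 59−6=53 < 54 — fails.
  Not every element is met, so the tenant fails to carry Stage 1.
The landlord prevails.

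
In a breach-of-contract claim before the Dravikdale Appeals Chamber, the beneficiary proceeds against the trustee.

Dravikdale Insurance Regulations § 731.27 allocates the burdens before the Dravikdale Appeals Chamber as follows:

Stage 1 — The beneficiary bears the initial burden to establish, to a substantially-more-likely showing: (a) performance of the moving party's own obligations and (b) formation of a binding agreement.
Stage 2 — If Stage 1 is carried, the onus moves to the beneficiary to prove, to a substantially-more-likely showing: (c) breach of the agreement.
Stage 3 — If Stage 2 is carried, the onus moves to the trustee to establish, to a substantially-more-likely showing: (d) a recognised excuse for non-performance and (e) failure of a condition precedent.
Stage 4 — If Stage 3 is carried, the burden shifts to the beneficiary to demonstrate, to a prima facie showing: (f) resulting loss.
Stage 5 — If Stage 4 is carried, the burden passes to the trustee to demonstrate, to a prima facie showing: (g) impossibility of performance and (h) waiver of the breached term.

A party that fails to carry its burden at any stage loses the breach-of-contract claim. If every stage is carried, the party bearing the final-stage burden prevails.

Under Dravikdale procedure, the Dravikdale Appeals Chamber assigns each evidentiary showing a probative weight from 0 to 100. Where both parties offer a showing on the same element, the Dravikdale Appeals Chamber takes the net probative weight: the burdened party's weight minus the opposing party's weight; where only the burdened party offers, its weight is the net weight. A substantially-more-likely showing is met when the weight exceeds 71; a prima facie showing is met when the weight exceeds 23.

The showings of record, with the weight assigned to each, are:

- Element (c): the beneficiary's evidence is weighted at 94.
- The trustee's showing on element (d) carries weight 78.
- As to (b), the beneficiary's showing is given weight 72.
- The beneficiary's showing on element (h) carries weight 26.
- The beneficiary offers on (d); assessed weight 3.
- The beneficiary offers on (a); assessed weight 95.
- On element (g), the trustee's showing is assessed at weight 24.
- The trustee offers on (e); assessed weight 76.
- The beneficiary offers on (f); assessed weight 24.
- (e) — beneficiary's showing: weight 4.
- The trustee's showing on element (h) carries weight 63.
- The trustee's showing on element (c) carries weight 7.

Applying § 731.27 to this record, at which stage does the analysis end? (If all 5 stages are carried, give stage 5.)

stage 5

At Stage 1 the beneficiary must meet a substantially-more-likely showing (weight exceeds 71): on (a) the weight is 95, > 71, so (a) meets the standard; on (b) the weight is 72, which does exceed 71, so (b) meets the standard.
  Stage 1 is satisfied; the beneficiary continues to bear the burden.
At Stage 2 the beneficiary must meet a substantially-more-likely showing (weight exceeds 71): on (c) the weight is 94 less the opposing 7 gives net 87, > 71, so (c) meets the standard.
  Stage 2 is satisfied; the onus moves to the trustee.
At Stage 3 the trustee must meet a substantially-more-likely showing (weight exceeds 71): on (d) the weight is 78 less the opposing 3 gives net 75, > 71, so (d) meets the standard; on (e) the weight is 76 less the opposing 4 gives net 72, which does exceed 71, so (e) meets the standard.
  All elements met. The burden passes to the beneficiary.
At Stage 4 the beneficiary must meet a prima facie showing (weight exceeds 23): on (f) the weight is 24, which does exceed 23, so (f) meets the standard.
  All elements met. The burden passes to the trustee.
At Stage 5 the trustee must meet a prima facie showing (weight exceeds 23): on (g) the weight is 24, > 23, so (g) meets the standard; on (h) the weight is 63 less the opposing 26 gives net 37, > 23, so (h) meets the standard.
  The trustee carries the last stage.
With every stage satisfied, the trustee prevails.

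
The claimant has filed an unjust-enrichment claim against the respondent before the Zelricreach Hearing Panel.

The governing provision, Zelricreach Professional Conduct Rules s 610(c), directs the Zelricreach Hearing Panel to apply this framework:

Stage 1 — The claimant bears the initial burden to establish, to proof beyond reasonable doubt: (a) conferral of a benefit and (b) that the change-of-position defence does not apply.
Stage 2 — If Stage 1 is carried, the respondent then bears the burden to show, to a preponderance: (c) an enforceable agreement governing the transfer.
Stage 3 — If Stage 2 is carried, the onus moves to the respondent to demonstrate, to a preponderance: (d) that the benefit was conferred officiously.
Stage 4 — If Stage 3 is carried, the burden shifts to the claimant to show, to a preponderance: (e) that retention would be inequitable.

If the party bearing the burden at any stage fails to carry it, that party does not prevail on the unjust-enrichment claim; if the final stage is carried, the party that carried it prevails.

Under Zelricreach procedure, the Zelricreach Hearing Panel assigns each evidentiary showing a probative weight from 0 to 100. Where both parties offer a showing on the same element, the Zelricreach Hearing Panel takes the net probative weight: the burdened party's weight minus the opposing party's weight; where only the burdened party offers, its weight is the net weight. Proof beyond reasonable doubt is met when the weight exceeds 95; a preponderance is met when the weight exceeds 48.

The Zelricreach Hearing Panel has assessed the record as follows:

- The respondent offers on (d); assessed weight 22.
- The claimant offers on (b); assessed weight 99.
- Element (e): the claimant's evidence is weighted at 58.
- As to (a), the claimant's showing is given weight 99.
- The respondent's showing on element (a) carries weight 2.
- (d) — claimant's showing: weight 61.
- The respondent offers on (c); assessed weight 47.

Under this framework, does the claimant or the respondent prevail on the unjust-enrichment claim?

claimant

Stage 1 — burden on claimant; standard: proof beyond reasonable doubt (weight exceeds 95).
    (a): 99 − 2 = 97 > 95 [met]
    (b): 99 > 95 [met]
  Stage 1 is satisfied; the onus moves to the respondent.
Stage 2 — burden on respondent; standard: a preponderance (weight exceeds 48).
    (c): 47 ≤ 48 [not met]
  Stage 2 not carried; the respondent fails its burden.
The claimant prevails.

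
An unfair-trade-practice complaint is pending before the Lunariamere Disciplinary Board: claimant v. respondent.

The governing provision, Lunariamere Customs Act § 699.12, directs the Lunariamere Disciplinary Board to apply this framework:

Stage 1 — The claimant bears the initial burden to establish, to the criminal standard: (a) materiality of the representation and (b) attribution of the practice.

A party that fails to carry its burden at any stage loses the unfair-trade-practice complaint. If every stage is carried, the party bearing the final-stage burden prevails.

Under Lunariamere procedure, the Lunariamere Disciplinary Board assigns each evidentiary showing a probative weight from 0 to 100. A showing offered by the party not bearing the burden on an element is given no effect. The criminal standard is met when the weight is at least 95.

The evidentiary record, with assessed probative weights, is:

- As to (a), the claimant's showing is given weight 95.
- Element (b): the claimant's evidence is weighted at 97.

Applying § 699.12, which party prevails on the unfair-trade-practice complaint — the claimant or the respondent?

claimant

Stage 1 (claimant, the criminal standard, weight is at least 95): (a) 95 ≥ 95 — meets; (b) 97 ≥ 95 — meets.
  The claimant carries the last stage.
Every stage carried; the claimant prevails.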